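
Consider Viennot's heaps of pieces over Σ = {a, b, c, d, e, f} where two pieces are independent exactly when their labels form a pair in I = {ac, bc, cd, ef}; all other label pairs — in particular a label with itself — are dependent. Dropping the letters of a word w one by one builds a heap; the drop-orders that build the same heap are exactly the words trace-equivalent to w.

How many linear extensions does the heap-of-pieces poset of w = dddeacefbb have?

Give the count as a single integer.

4

piece 0:d — minimal
piece 1:d rests on {0:d}
piece 2:d rests on {1:d}
piece 3:e rests on {2:d}
piece 4:a rests on {3:e}
piece 5:c rests on {3:e}
piece 6:e rests on {4:a, 5:c}
piece 7:f rests on {4:a, 5:c}
piece 8:b rests on {6:e, 7:f}
piece 9:b rests on {8:b}
minimal pieces: {0:d}
ways to finish when only these pieces remain (= sum over removing one remaining piece with nothing left below it):
  1 left: {9}→1
  2 left: {8,9}→1
  3 left: {6,8,9}→1  {7,8,9}→1
  4 left: {6,7,8,9}→2
  5 left: {4,6,7,8,9}→2  {5,6,7,8,9}→2
  6 left: {4,5,6,7,8,9}→4
  7 left: {3,4,5,6,7,8,9}→4
  8 left: {2,3,4,5,6,7,8,9}→4
  placing 0:d first → 4 extensions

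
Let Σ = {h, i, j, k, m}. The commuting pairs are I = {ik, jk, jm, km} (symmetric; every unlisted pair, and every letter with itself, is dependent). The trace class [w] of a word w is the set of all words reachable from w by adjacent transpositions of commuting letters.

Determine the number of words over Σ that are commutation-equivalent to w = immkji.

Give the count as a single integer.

18

0(i) covers ∅
1(m) covers 0:i
2(m) covers 1:m
3(k) covers ∅
4(j) covers 0:i
5(i) covers 2:m, 4:j
floor of heap: 0:i, 3:k
completions by unplaced set U, small U first (add the entries for U minus each lowest piece of U):
  |U|=1: {3}:1  {5}:1
  |U|=2: {2,5}:1  {3,5}:2  {4,5}:1
  |U|=3: {1,2,5}:1  {2,3,5}:3  {2,4,5}:2  {3,4,5}:3
  |U|=4: {1,2,3,5}:4  {1,2,4,5}:3  {2,3,4,5}:8
  start at 0(i): 15
  start at 3(k): 3
sum over floor = 18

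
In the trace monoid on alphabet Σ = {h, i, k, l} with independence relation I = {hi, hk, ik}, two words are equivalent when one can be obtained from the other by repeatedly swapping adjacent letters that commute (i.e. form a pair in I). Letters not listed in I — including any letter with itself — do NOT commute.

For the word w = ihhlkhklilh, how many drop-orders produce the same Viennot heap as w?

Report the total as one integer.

drop 0:i onto floor
drop 1:h onto floor
drop 2:h onto {1:h}
drop 3:l onto {0:i, 2:h}
drop 4:k onto {3:l}
drop 5:h onto {3:l}
drop 6:k onto {4:k}
drop 7:l onto {5:h, 6:k}
drop 8:i onto {7:l}
drop 9:l onto {8:i}
drop 10:h onto {9:l}
ground layer = {0:i, 1:h}
drop-orders for the pieces not yet dropped (sum over which currently-grounded one goes next):
  1 to go: {10} 1
  2 to go: {9,10} 1
  3 to go: {8,9,10} 1
  4 to go: {7,8,9,10} 1
  5 to go: {5,7,8,9,10} 1  {6,7,8,9,10} 1
  6 to go: {4,6,7,8,9,10} 1  {5,6,7,8,9,10} 2
  7 to go: {4,5,6,7,8,9,10} 3
  8 to go: {3,4,5,6,7,8,9,10} 3
  9 to go: {0,3,4,5,6,7,8,9,10} 3  {2,3,4,5,6,7,8,9,10} 3
  if 0:i drops first: 3 orders
  if 1:h drops first: 6 orders
heap linearizations: 9

9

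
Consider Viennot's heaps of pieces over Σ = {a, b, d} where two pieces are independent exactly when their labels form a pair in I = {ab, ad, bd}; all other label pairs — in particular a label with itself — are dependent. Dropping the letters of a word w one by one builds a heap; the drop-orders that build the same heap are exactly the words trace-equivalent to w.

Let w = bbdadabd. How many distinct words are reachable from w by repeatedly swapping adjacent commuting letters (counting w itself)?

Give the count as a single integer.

#0=b has no predecessor
#1=b depends on [0:b]
#2=d has no predecessor
#3=a has no predecessor
#4=d depends on [2:d]
#5=a depends on [3:a]
#6=b depends on [1:b]
#7=d depends on [4:d]
sources: [0:b, 2:d, 3:a]
N(rest) = Σ N(rest − s) over sources s of rest; N(one piece) = 1:
  size 1 → [5]=1  [6]=1  [7]=1
  size 2 → [1,6]=1  [3,5]=1  [4,7]=1  [5,6]=2  [5,7]=2  [6,7]=2
  size 3 → [0,1,6]=1  [1,5,6]=3  [1,6,7]=3  [2,4,7]=1  [3,5,6]=3  [3,5,7]=3  [4,5,7]=3  [4,6,7]=3  [5,6,7]=6
  size 4 → [0,1,5,6]=4  [0,1,6,7]=4  [1,3,5,6]=6  [1,4,6,7]=6  [1,5,6,7]=12  [2,4,5,7]=4  [2,4,6,7]=4  [3,4,5,7]=6  [3,5,6,7]=12  [4,5,6,7]=12
  size 5 → [0,1,3,5,6]=10  [0,1,4,6,7]=10  [0,1,5,6,7]=20  [1,2,4,6,7]=10  [1,3,5,6,7]=30  [1,4,5,6,7]=30  [2,3,4,5,7]=10  [2,4,5,6,7]=20  [3,4,5,6,7]=30
  size 6 → [0,1,2,4,6,7]=20  [0,1,3,5,6,7]=60  [0,1,4,5,6,7]=60  [1,2,4,5,6,7]=60  [1,3,4,5,6,7]=90  [2,3,4,5,6,7]=60
  first=0(b) contributes 210
  first=2(d) contributes 210
  first=3(a) contributes 140
|[w]| = 560

560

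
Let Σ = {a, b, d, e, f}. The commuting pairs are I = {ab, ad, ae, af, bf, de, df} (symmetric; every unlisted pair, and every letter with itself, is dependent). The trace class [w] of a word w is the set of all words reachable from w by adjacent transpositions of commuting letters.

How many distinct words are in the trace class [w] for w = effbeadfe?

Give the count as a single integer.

135

#0=e has no predecessor
#1=f depends on [0:e]
#2=f depends on [1:f]
#3=b depends on [0:e]
#4=e depends on [2:f, 3:b]
#5=a has no predecessor
#6=d depends on [3:b]
#7=f depends on [4:e]
#8=e depends on [7:f]
sources: [0:e, 5:a]
N(rest) = Σ N(rest − s) over sources s of rest; N(one piece) = 1:
  size 1 → [5]=1  [6]=1  [8]=1
  size 2 → [5,6]=2  [5,8]=2  [6,8]=2  [7,8]=1
  size 3 → [4,7,8]=1  [5,6,8]=6  [5,7,8]=3  [6,7,8]=3
  size 4 → [2,4,7,8]=1  [4,5,7,8]=4  [4,6,7,8]=4  [5,6,7,8]=12
  size 5 → [1,2,4,7,8]=1  [2,4,5,7,8]=5  [2,4,6,7,8]=5  [3,4,6,7,8]=4  [4,5,6,7,8]=20
  size 6 → [1,2,4,5,7,8]=6  [1,2,4,6,7,8]=6  [2,3,4,6,7,8]=9  [2,4,5,6,7,8]=30  [3,4,5,6,7,8]=24
  size 7 → [1,2,3,4,6,7,8]=15  [1,2,4,5,6,7,8]=42  [2,3,4,5,6,7,8]=63
  first=0(e) contributes 120
  first=5(a) contributes 15
|[w]| = 135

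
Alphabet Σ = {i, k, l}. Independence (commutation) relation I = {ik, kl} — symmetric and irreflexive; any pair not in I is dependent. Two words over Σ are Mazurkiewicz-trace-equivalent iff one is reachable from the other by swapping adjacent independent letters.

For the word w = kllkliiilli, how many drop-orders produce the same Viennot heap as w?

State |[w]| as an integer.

55

piece 0:k — minimal
piece 1:l — minimal
piece 2:l rests on {1:l}
piece 3:k rests on {0:k}
piece 4:l rests on {2:l}
piece 5:i rests on {4:l}
piece 6:i rests on {5:i}
piece 7:i rests on {6:i}
piece 8:l rests on {7:i}
piece 9:l rests on {8:l}
piece 10:i rests on {9:l}
minimal pieces: {0:k, 1:l}
ways to finish when only these pieces remain (= sum over removing one remaining piece with nothing left below it):
  1 left: {3}→1  {10}→1
  2 left: {0,3}→1  {3,10}→2  {9,10}→1
  3 left: {0,3,10}→3  {3,9,10}→3  {8,9,10}→1
  4 left: {0,3,9,10}→6  {3,8,9,10}→4  {7,8,9,10}→1
  5 left: {0,3,8,9,10}→10  {3,7,8,9,10}→5  {6,7,8,9,10}→1
  6 left: {0,3,7,8,9,10}→15  {3,6,7,8,9,10}→6  {5,6,7,8,9,10}→1
  7 left: {0,3,6,7,8,9,10}→21  {3,5,6,7,8,9,10}→7  {4,5,6,7,8,9,10}→1
  8 left: {0,3,5,6,7,8,9,10}→28  {2,4,5,6,7,8,9,10}→1  {3,4,5,6,7,8,9,10}→8
  9 left: {0,3,4,5,6,7,8,9,10}→36  {1,2,4,5,6,7,8,9,10}→1  {2,3,4,5,6,7,8,9,10}→9
  placing 0:k first → 10 extensions
  placing 1:l first → 45 extensions
total linear extensions = 55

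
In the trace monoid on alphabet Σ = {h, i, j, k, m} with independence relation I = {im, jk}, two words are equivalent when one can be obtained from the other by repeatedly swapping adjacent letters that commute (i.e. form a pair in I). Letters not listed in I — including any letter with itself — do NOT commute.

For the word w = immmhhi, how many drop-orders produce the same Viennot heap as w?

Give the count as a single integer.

4

piece 0:i — minimal
piece 1:m — minimal
piece 2:m rests on {1:m}
piece 3:m rests on {2:m}
piece 4:h rests on {0:i, 3:m}
piece 5:h rests on {4:h}
piece 6:i rests on {5:h}
minimal pieces: {0:i, 1:m}
ways to finish when only these pieces remain (= sum over removing one remaining piece with nothing left below it):
  1 left: {6}→1
  2 left: {5,6}→1
  3 left: {4,5,6}→1
  4 left: {0,4,5,6}→1  {3,4,5,6}→1
  5 left: {0,3,4,5,6}→2  {2,3,4,5,6}→1
  placing 0:i first → 1 extensions
  placing 1:m first → 3 extensions
total linear extensions = 4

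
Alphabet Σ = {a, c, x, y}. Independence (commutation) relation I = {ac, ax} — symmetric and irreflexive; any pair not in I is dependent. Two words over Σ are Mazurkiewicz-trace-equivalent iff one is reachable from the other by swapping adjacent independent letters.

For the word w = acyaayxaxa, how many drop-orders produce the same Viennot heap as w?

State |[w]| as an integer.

drop 0:a onto floor
drop 1:c onto floor
drop 2:y onto {0:a, 1:c}
drop 3:a onto {2:y}
drop 4:a onto {3:a}
drop 5:y onto {4:a}
drop 6:x onto {5:y}
drop 7:a onto {5:y}
drop 8:x onto {6:x}
drop 9:a onto {7:a}
ground layer = {0:a, 1:c}
drop-orders for the pieces not yet dropped (sum over which currently-grounded one goes next):
  1 to go: {8} 1  {9} 1
  2 to go: {6,8} 1  {7,9} 1  {8,9} 2
  3 to go: {6,8,9} 3  {7,8,9} 3
  4 to go: {6,7,8,9} 6
  5 to go: {5,6,7,8,9} 6
  6 to go: {4,5,6,7,8,9} 6
  7 to go: {3,4,5,6,7,8,9} 6
  8 to go: {2,3,4,5,6,7,8,9} 6
  if 0:a drops first: 6 orders
  if 1:c drops first: 6 orders
heap linearizations: 12

12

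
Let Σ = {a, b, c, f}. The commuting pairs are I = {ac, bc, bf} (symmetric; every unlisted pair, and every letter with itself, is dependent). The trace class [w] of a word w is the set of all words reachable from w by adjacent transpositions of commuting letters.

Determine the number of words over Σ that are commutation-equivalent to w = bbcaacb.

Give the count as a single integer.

0(b) covers ∅
1(b) covers 0:b
2(c) covers ∅
3(a) covers 1:b
4(a) covers 3:a
5(c) covers 2:c
6(b) covers 4:a
floor of heap: 0:b, 2:c
completions by unplaced set U, small U first (add the entries for U minus each lowest piece of U):
  |U|=1: {5}:1  {6}:1
  |U|=2: {2,5}:1  {4,6}:1  {5,6}:2
  |U|=3: {2,5,6}:3  {3,4,6}:1  {4,5,6}:3
  |U|=4: {1,3,4,6}:1  {2,4,5,6}:6  {3,4,5,6}:4
  |U|=5: {0,1,3,4,6}:1  {1,3,4,5,6}:5  {2,3,4,5,6}:10
  start at 0(b): 15
  start at 2(c): 6
sum over floor = 21

21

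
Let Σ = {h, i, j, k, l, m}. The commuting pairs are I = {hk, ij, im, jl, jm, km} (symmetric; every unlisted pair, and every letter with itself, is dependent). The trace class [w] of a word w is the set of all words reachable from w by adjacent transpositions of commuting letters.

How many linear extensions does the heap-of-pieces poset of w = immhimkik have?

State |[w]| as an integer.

15

piece 0:i — minimal
piece 1:m — minimal
piece 2:m rests on {1:m}
piece 3:h rests on {0:i, 2:m}
piece 4:i rests on {3:h}
piece 5:m rests on {3:h}
piece 6:k rests on {4:i}
piece 7:i rests on {6:k}
piece 8:k rests on {7:i}
minimal pieces: {0:i, 1:m}
ways to finish when only these pieces remain (= sum over removing one remaining piece with nothing left below it):
  1 left: {5}→1  {8}→1
  2 left: {5,8}→2  {7,8}→1
  3 left: {5,7,8}→3  {6,7,8}→1
  4 left: {4,6,7,8}→1  {5,6,7,8}→4
  5 left: {4,5,6,7,8}→5
  6 left: {3,4,5,6,7,8}→5
  7 left: {0,3,4,5,6,7,8}→5  {2,3,4,5,6,7,8}→5
  placing 0:i first → 5 extensions
  placing 1:m first → 10 extensions
total linear extensions = 15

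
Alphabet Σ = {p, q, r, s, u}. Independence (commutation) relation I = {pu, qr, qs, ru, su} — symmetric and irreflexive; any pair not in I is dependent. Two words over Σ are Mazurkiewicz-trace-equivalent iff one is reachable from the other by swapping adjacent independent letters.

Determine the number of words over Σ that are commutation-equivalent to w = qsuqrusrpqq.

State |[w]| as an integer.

105

piece 0:q — minimal
piece 1:s — minimal
piece 2:u rests on {0:q}
piece 3:q rests on {2:u}
piece 4:r rests on {1:s}
piece 5:u rests on {3:q}
piece 6:s rests on {4:r}
piece 7:r rests on {6:s}
piece 8:p rests on {3:q, 7:r}
piece 9:q rests on {5:u, 8:p}
piece 10:q rests on {9:q}
minimal pieces: {0:q, 1:s}
ways to finish when only these pieces remain (= sum over removing one remaining piece with nothing left below it):
  1 left: {10}→1
  2 left: {9,10}→1
  3 left: {5,9,10}→1  {8,9,10}→1
  4 left: {5,8,9,10}→2  {7,8,9,10}→1
  5 left: {3,5,8,9,10}→2  {5,7,8,9,10}→3  {6,7,8,9,10}→1
  6 left: {2,3,5,8,9,10}→2  {3,5,7,8,9,10}→5  {4,6,7,8,9,10}→1  {5,6,7,8,9,10}→4
  7 left: {0,2,3,5,8,9,10}→2  {1,4,6,7,8,9,10}→1  {2,3,5,7,8,9,10}→7  {3,5,6,7,8,9,10}→9  {4,5,6,7,8,9,10}→5
  8 left: {0,2,3,5,7,8,9,10}→9  {1,4,5,6,7,8,9,10}→6  {2,3,5,6,7,8,9,10}→16  {3,4,5,6,7,8,9,10}→14
  9 left: {0,2,3,5,6,7,8,9,10}→25  {1,3,4,5,6,7,8,9,10}→20  {2,3,4,5,6,7,8,9,10}→30
  placing 0:q first → 50 extensions
  placing 1:s first → 55 extensions
total linear extensions = 105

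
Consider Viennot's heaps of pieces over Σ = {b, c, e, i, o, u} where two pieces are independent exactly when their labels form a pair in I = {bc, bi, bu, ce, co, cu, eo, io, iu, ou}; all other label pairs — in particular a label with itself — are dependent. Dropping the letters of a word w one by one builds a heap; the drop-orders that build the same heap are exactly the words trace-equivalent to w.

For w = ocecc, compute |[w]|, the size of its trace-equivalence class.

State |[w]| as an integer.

0(o) covers ∅
1(c) covers ∅
2(e) covers ∅
3(c) covers 1:c
4(c) covers 3:c
floor of heap: 0:o, 1:c, 2:e
completions by unplaced set U, small U first (add the entries for U minus each lowest piece of U):
  |U|=1: {0}:1  {2}:1  {4}:1
  |U|=2: {0,2}:2  {0,4}:2  {2,4}:2  {3,4}:1
  |U|=3: {0,2,4}:6  {0,3,4}:3  {1,3,4}:1  {2,3,4}:3
  start at 0(o): 4
  start at 1(c): 12
  start at 2(e): 4
sum over floor = 20

20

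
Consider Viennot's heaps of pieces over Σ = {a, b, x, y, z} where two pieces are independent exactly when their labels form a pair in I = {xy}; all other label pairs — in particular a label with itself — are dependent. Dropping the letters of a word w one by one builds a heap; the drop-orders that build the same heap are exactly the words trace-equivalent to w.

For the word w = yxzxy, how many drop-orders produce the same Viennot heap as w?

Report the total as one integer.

4

piece 0:y — minimal
piece 1:x — minimal
piece 2:z rests on {0:y, 1:x}
piece 3:x rests on {2:z}
piece 4:y rests on {2:z}
minimal pieces: {0:y, 1:x}
ways to finish when only these pieces remain (= sum over removing one remaining piece with nothing left below it):
  1 left: {3}→1  {4}→1
  2 left: {3,4}→2
  3 left: {2,3,4}→2
  placing 0:y first → 2 extensions
  placing 1:x first → 2 extensions
total linear extensions = 4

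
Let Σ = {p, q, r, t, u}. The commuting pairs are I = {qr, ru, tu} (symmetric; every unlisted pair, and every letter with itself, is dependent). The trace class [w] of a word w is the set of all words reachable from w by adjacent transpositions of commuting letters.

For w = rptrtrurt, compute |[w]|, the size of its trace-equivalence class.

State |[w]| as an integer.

#0=r has no predecessor
#1=p depends on [0:r]
#2=t depends on [1:p]
#3=r depends on [2:t]
#4=t depends on [3:r]
#5=r depends on [4:t]
#6=u depends on [1:p]
#7=r depends on [5:r]
#8=t depends on [7:r]
sources: [0:r]
N(rest) = Σ N(rest − s) over sources s of rest; N(one piece) = 1:
  size 1 → [6]=1  [8]=1
  size 2 → [6,8]=2  [7,8]=1
  size 3 → [5,7,8]=1  [6,7,8]=3
  size 4 → [4,5,7,8]=1  [5,6,7,8]=4
  size 5 → [3,4,5,7,8]=1  [4,5,6,7,8]=5
  size 6 → [2,3,4,5,7,8]=1  [3,4,5,6,7,8]=6
  size 7 → [2,3,4,5,6,7,8]=7
  first=0(r) contributes 7

7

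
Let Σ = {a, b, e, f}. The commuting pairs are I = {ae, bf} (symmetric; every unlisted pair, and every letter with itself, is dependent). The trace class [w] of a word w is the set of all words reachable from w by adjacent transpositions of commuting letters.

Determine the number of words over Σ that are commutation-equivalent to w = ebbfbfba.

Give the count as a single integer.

15

#0=e has no predecessor
#1=b depends on [0:e]
#2=b depends on [1:b]
#3=f depends on [0:e]
#4=b depends on [2:b]
#5=f depends on [3:f]
#6=b depends on [4:b]
#7=a depends on [5:f, 6:b]
sources: [0:e]
N(rest) = Σ N(rest − s) over sources s of rest; N(one piece) = 1:
  size 1 → [7]=1
  size 2 → [5,7]=1  [6,7]=1
  size 3 → [3,5,7]=1  [4,6,7]=1  [5,6,7]=2
  size 4 → [2,4,6,7]=1  [3,5,6,7]=3  [4,5,6,7]=3
  size 5 → [1,2,4,6,7]=1  [2,4,5,6,7]=4  [3,4,5,6,7]=6
  size 6 → [1,2,4,5,6,7]=5  [2,3,4,5,6,7]=10
  first=0(e) contributes 15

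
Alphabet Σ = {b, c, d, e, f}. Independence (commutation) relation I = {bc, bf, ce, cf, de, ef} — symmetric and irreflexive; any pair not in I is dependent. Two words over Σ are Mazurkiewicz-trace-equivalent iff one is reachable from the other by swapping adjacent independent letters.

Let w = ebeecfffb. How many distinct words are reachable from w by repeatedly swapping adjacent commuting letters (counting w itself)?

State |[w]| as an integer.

504

#0=e has no predecessor
#1=b depends on [0:e]
#2=e depends on [1:b]
#3=e depends on [2:e]
#4=c has no predecessor
#5=f has no predecessor
#6=f depends on [5:f]
#7=f depends on [6:f]
#8=b depends on [3:e]
sources: [0:e, 4:c, 5:f]
N(rest) = Σ N(rest − s) over sources s of rest; N(one piece) = 1:
  size 1 → [4]=1  [7]=1  [8]=1
  size 2 → [3,8]=1  [4,7]=2  [4,8]=2  [6,7]=1  [7,8]=2
  size 3 → [2,3,8]=1  [3,4,8]=3  [3,7,8]=3  [4,6,7]=3  [4,7,8]=6  [5,6,7]=1  [6,7,8]=3
  size 4 → [1,2,3,8]=1  [2,3,4,8]=4  [2,3,7,8]=4  [3,4,7,8]=12  [3,6,7,8]=6  [4,5,6,7]=4  [4,6,7,8]=12  [5,6,7,8]=4
  size 5 → [0,1,2,3,8]=1  [1,2,3,4,8]=5  [1,2,3,7,8]=5  [2,3,4,7,8]=20  [2,3,6,7,8]=10  [3,4,6,7,8]=30  [3,5,6,7,8]=10  [4,5,6,7,8]=20
  size 6 → [0,1,2,3,4,8]=6  [0,1,2,3,7,8]=6  [1,2,3,4,7,8]=30  [1,2,3,6,7,8]=15  [2,3,4,6,7,8]=60  [2,3,5,6,7,8]=20  [3,4,5,6,7,8]=60
  size 7 → [0,1,2,3,4,7,8]=42  [0,1,2,3,6,7,8]=21  [1,2,3,4,6,7,8]=105  [1,2,3,5,6,7,8]=35  [2,3,4,5,6,7,8]=140
  first=0(e) contributes 280
  first=4(c) contributes 56
  first=5(f) contributes 168
|[w]| = 504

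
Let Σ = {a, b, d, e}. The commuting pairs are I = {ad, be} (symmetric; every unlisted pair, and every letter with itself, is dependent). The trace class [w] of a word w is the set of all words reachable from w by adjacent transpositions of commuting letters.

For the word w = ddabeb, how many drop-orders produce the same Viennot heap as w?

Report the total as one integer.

piece 0:d — minimal
piece 1:d rests on {0:d}
piece 2:a — minimal
piece 3:b rests on {1:d, 2:a}
piece 4:e rests on {1:d, 2:a}
piece 5:b rests on {3:b}
minimal pieces: {0:d, 2:a}
ways to finish when only these pieces remain (= sum over removing one remaining piece with nothing left below it):
  1 left: {4}→1  {5}→1
  2 left: {3,5}→1  {4,5}→2
  3 left: {3,4,5}→3
  4 left: {1,3,4,5}→3  {2,3,4,5}→3
  placing 0:d first → 6 extensions
  placing 2:a first → 3 extensions
total linear extensions = 9

9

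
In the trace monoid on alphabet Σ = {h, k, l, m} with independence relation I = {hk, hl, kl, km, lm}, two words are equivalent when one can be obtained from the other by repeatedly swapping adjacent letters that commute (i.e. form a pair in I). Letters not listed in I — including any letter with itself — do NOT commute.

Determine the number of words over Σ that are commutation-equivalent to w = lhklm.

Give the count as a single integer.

#0=l has no predecessor
#1=h has no predecessor
#2=k has no predecessor
#3=l depends on [0:l]
#4=m depends on [1:h]
sources: [0:l, 1:h, 2:k]
N(rest) = Σ N(rest − s) over sources s of rest; N(one piece) = 1:
  size 1 → [2]=1  [3]=1  [4]=1
  size 2 → [0,3]=1  [1,4]=1  [2,3]=2  [2,4]=2  [3,4]=2
  size 3 → [0,2,3]=3  [0,3,4]=3  [1,2,4]=3  [1,3,4]=3  [2,3,4]=6
  first=0(l) contributes 12
  first=1(h) contributes 12
  first=2(k) contributes 6
|[w]| = 30

30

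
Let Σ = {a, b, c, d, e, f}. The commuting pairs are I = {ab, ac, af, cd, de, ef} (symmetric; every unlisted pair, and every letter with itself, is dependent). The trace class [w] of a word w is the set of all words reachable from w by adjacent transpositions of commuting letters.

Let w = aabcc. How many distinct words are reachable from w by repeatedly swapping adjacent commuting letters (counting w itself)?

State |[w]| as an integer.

drop 0:a onto floor
drop 1:a onto {0:a}
drop 2:b onto floor
drop 3:c onto {2:b}
drop 4:c onto {3:c}
ground layer = {0:a, 2:b}
drop-orders for the pieces not yet dropped (sum over which currently-grounded one goes next):
  1 to go: {1} 1  {4} 1
  2 to go: {0,1} 1  {1,4} 2  {3,4} 1
  3 to go: {0,1,4} 3  {1,3,4} 3  {2,3,4} 1
  if 0:a drops first: 4 orders
  if 2:b drops first: 6 orders
heap linearizations: 10

10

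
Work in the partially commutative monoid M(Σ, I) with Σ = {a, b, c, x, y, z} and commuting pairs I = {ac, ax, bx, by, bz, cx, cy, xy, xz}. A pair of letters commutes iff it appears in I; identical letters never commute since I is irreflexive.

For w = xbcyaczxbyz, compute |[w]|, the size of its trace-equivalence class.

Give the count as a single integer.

drop 0:x onto floor
drop 1:b onto floor
drop 2:c onto {1:b}
drop 3:y onto floor
drop 4:a onto {1:b, 3:y}
drop 5:c onto {2:c}
drop 6:z onto {4:a, 5:c}
drop 7:x onto {0:x}
drop 8:b onto {4:a, 5:c}
drop 9:y onto {6:z}
drop 10:z onto {9:y}
ground layer = {0:x, 1:b, 3:y}
drop-orders for the pieces not yet dropped (sum over which currently-grounded one goes next):
  1 to go: {7} 1  {8} 1  {10} 1
  2 to go: {0,7} 1  {7,8} 2  {7,10} 2  {8,10} 2  {9,10} 1
  3 to go: {0,7,8} 3  {0,7,10} 3  {6,9,10} 1  {7,8,10} 6  {7,9,10} 3  {8,9,10} 3
  4 to go: {0,7,8,10} 12  {0,7,9,10} 6  {6,7,9,10} 4  {6,8,9,10} 4  {7,8,9,10} 12
  5 to go: {0,6,7,9,10} 10  {0,7,8,9,10} 30  {4,6,8,9,10} 4  {5,6,8,9,10} 4  {6,7,8,9,10} 20
  6 to go: {0,6,7,8,9,10} 60  {2,5,6,8,9,10} 4  {3,4,6,8,9,10} 4  {4,5,6,8,9,10} 8  {4,6,7,8,9,10} 24  {5,6,7,8,9,10} 24
  7 to go: {0,4,6,7,8,9,10} 84  {0,5,6,7,8,9,10} 84  {2,4,5,6,8,9,10} 12  {2,5,6,7,8,9,10} 28  {3,4,5,6,8,9,10} 12  {3,4,6,7,8,9,10} 28  {4,5,6,7,8,9,10} 56
  8 to go: {0,2,5,6,7,8,9,10} 112  {0,3,4,6,7,8,9,10} 112  {0,4,5,6,7,8,9,10} 224  {1,2,4,5,6,8,9,10} 12  {2,3,4,5,6,8,9,10} 24  {2,4,5,6,7,8,9,10} 96  {3,4,5,6,7,8,9,10} 96
  9 to go: {0,2,4,5,6,7,8,9,10} 432  {0,3,4,5,6,7,8,9,10} 432  {1,2,3,4,5,6,8,9,10} 36  {1,2,4,5,6,7,8,9,10} 108  {2,3,4,5,6,7,8,9,10} 216
  if 0:x drops first: 360 orders
  if 1:b drops first: 1080 orders
  if 3:y drops first: 540 orders
heap linearizations: 1980

1980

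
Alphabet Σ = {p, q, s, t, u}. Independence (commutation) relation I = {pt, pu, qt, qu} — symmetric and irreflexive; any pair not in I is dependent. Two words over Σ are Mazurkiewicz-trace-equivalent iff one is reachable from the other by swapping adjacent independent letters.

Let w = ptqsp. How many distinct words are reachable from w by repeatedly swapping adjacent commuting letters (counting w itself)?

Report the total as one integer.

drop 0:p onto floor
drop 1:t onto floor
drop 2:q onto {0:p}
drop 3:s onto {1:t, 2:q}
drop 4:p onto {3:s}
ground layer = {0:p, 1:t}
drop-orders for the pieces not yet dropped (sum over which currently-grounded one goes next):
  1 to go: {4} 1
  2 to go: {3,4} 1
  3 to go: {1,3,4} 1  {2,3,4} 1
  if 0:p drops first: 2 orders
  if 1:t drops first: 1 orders
heap linearizations: 3

3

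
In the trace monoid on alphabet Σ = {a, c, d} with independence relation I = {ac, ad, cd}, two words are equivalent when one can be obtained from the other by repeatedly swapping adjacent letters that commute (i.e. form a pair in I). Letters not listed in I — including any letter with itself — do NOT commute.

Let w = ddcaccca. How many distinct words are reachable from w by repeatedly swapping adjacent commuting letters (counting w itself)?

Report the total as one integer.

drop 0:d onto floor
drop 1:d onto {0:d}
drop 2:c onto floor
drop 3:a onto floor
drop 4:c onto {2:c}
drop 5:c onto {4:c}
drop 6:c onto {5:c}
drop 7:a onto {3:a}
ground layer = {0:d, 2:c, 3:a}
drop-orders for the pieces not yet dropped (sum over which currently-grounded one goes next):
  1 to go: {1} 1  {6} 1  {7} 1
  2 to go: {0,1} 1  {1,6} 2  {1,7} 2  {3,7} 1  {5,6} 1  {6,7} 2
  3 to go: {0,1,6} 3  {0,1,7} 3  {1,3,7} 3  {1,5,6} 3  {1,6,7} 6  {3,6,7} 3  {4,5,6} 1  {5,6,7} 3
  4 to go: {0,1,3,7} 6  {0,1,5,6} 6  {0,1,6,7} 12  {1,3,6,7} 12  {1,4,5,6} 4  {1,5,6,7} 12  {2,4,5,6} 1  {3,5,6,7} 6  {4,5,6,7} 4
  5 to go: {0,1,3,6,7} 30  {0,1,4,5,6} 10  {0,1,5,6,7} 30  {1,2,4,5,6} 5  {1,3,5,6,7} 30  {1,4,5,6,7} 20  {2,4,5,6,7} 5  {3,4,5,6,7} 10
  6 to go: {0,1,2,4,5,6} 15  {0,1,3,5,6,7} 90  {0,1,4,5,6,7} 60  {1,2,4,5,6,7} 30  {1,3,4,5,6,7} 60  {2,3,4,5,6,7} 15
  if 0:d drops first: 105 orders
  if 2:c drops first: 210 orders
  if 3:a drops first: 105 orders
heap linearizations: 420

420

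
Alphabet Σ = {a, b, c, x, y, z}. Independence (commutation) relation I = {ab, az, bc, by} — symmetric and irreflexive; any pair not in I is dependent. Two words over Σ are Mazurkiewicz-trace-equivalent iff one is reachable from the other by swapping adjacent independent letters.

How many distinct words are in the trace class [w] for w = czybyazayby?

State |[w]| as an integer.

drop 0:c onto floor
drop 1:z onto {0:c}
drop 2:y onto {1:z}
drop 3:b onto {1:z}
drop 4:y onto {2:y}
drop 5:a onto {4:y}
drop 6:z onto {3:b, 4:y}
drop 7:a onto {5:a}
drop 8:y onto {6:z, 7:a}
drop 9:b onto {6:z}
drop 10:y onto {8:y}
ground layer = {0:c}
drop-orders for the pieces not yet dropped (sum over which currently-grounded one goes next):
  1 to go: {9} 1  {10} 1
  2 to go: {8,10} 1  {9,10} 2
  3 to go: {7,8,10} 1  {8,9,10} 3
  4 to go: {5,7,8,10} 1  {6,8,9,10} 3  {7,8,9,10} 4
  5 to go: {3,6,8,9,10} 3  {5,7,8,9,10} 5  {6,7,8,9,10} 7
  6 to go: {3,6,7,8,9,10} 10  {5,6,7,8,9,10} 12
  7 to go: {3,5,6,7,8,9,10} 22  {4,5,6,7,8,9,10} 12
  8 to go: {2,4,5,6,7,8,9,10} 12  {3,4,5,6,7,8,9,10} 34
  9 to go: {2,3,4,5,6,7,8,9,10} 46
  if 0:c drops first: 46 orders

46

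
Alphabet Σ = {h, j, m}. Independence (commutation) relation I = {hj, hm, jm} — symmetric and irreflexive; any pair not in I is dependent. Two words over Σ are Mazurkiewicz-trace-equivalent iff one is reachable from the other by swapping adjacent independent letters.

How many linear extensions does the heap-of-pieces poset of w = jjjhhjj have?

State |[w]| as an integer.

piece 0:j — minimal
piece 1:j rests on {0:j}
piece 2:j rests on {1:j}
piece 3:h — minimal
piece 4:h rests on {3:h}
piece 5:j rests on {2:j}
piece 6:j rests on {5:j}
minimal pieces: {0:j, 3:h}
ways to finish when only these pieces remain (= sum over removing one remaining piece with nothing left below it):
  1 left: {4}→1  {6}→1
  2 left: {3,4}→1  {4,6}→2  {5,6}→1
  3 left: {2,5,6}→1  {3,4,6}→3  {4,5,6}→3
  4 left: {1,2,5,6}→1  {2,4,5,6}→4  {3,4,5,6}→6
  5 left: {0,1,2,5,6}→1  {1,2,4,5,6}→5  {2,3,4,5,6}→10
  placing 0:j first → 15 extensions
  placing 3:h first → 6 extensions
total linear extensions = 21

21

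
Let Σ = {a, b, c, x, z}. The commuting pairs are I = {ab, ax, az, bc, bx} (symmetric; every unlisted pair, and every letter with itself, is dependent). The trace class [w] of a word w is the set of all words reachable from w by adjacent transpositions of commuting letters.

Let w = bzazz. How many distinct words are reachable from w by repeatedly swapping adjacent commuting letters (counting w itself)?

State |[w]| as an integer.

drop 0:b onto floor
drop 1:z onto {0:b}
drop 2:a onto floor
drop 3:z onto {1:z}
drop 4:z onto {3:z}
ground layer = {0:b, 2:a}
drop-orders for the pieces not yet dropped (sum over which currently-grounded one goes next):
  1 to go: {2} 1  {4} 1
  2 to go: {2,4} 2  {3,4} 1
  3 to go: {1,3,4} 1  {2,3,4} 3
  if 0:b drops first: 4 orders
  if 2:a drops first: 1 orders
heap linearizations: 5

5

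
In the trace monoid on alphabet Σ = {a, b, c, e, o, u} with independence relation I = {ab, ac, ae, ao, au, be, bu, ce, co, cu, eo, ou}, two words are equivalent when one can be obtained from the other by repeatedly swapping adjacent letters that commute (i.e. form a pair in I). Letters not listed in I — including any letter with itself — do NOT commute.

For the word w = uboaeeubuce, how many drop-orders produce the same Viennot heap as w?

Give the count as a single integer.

#0=u has no predecessor
#1=b has no predecessor
#2=o depends on [1:b]
#3=a has no predecessor
#4=e depends on [0:u]
#5=e depends on [4:e]
#6=u depends on [5:e]
#7=b depends on [2:o]
#8=u depends on [6:u]
#9=c depends on [7:b]
#10=e depends on [8:u]
sources: [0:u, 1:b, 3:a]
N(rest) = Σ N(rest − s) over sources s of rest; N(one piece) = 1:
  size 1 → [3]=1  [9]=1  [10]=1
  size 2 → [3,9]=2  [3,10]=2  [7,9]=1  [8,10]=1  [9,10]=2
  size 3 → [2,7,9]=1  [3,7,9]=3  [3,8,10]=3  [3,9,10]=6  [6,8,10]=1  [7,9,10]=3  [8,9,10]=3
  size 4 → [1,2,7,9]=1  [2,3,7,9]=4  [2,7,9,10]=4  [3,6,8,10]=4  [3,7,9,10]=12  [3,8,9,10]=12  [5,6,8,10]=1  [6,8,9,10]=4  [7,8,9,10]=6
  size 5 → [1,2,3,7,9]=5  [1,2,7,9,10]=5  [2,3,7,9,10]=20  [2,7,8,9,10]=10  [3,5,6,8,10]=5  [3,6,8,9,10]=20  [3,7,8,9,10]=30  [4,5,6,8,10]=1  [5,6,8,9,10]=5  [6,7,8,9,10]=10
  size 6 → [0,4,5,6,8,10]=1  [1,2,3,7,9,10]=30  [1,2,7,8,9,10]=15  [2,3,7,8,9,10]=60  [2,6,7,8,9,10]=20  [3,4,5,6,8,10]=6  [3,5,6,8,9,10]=30  [3,6,7,8,9,10]=60  [4,5,6,8,9,10]=6  [5,6,7,8,9,10]=15
  size 7 → [0,3,4,5,6,8,10]=7  [0,4,5,6,8,9,10]=7  [1,2,3,7,8,9,10]=105  [1,2,6,7,8,9,10]=35  [2,3,6,7,8,9,10]=140  [2,5,6,7,8,9,10]=35  [3,4,5,6,8,9,10]=42  [3,5,6,7,8,9,10]=105  [4,5,6,7,8,9,10]=21
  size 8 → [0,3,4,5,6,8,9,10]=56  [0,4,5,6,7,8,9,10]=28  [1,2,3,6,7,8,9,10]=280  [1,2,5,6,7,8,9,10]=70  [2,3,5,6,7,8,9,10]=280  [2,4,5,6,7,8,9,10]=56  [3,4,5,6,7,8,9,10]=168
  size 9 → [0,2,4,5,6,7,8,9,10]=84  [0,3,4,5,6,7,8,9,10]=252  [1,2,3,5,6,7,8,9,10]=630  [1,2,4,5,6,7,8,9,10]=126  [2,3,4,5,6,7,8,9,10]=504
  first=0(u) contributes 1260
  first=1(b) contributes 840
  first=3(a) contributes 210
|[w]| = 2310

2310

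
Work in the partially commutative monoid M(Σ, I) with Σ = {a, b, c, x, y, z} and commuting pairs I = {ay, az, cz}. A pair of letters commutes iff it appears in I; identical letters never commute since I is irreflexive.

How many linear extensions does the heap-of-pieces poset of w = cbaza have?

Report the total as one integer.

piece 0:c — minimal
piece 1:b rests on {0:c}
piece 2:a rests on {1:b}
piece 3:z rests on {1:b}
piece 4:a rests on {2:a}
minimal pieces: {0:c}
ways to finish when only these pieces remain (= sum over removing one remaining piece with nothing left below it):
  1 left: {3}→1  {4}→1
  2 left: {2,4}→1  {3,4}→2
  3 left: {2,3,4}→3
  placing 0:c first → 3 extensions

3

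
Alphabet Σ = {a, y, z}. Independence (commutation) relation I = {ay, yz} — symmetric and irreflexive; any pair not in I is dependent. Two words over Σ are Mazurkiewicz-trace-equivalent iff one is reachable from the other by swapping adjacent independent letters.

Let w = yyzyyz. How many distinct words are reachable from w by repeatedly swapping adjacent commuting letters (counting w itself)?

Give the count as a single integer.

15

piece 0:y — minimal
piece 1:y rests on {0:y}
piece 2:z — minimal
piece 3:y rests on {1:y}
piece 4:y rests on {3:y}
piece 5:z rests on {2:z}
minimal pieces: {0:y, 2:z}
ways to finish when only these pieces remain (= sum over removing one remaining piece with nothing left below it):
  1 left: {4}→1  {5}→1
  2 left: {2,5}→1  {3,4}→1  {4,5}→2
  3 left: {1,3,4}→1  {2,4,5}→3  {3,4,5}→3
  4 left: {0,1,3,4}→1  {1,3,4,5}→4  {2,3,4,5}→6
  placing 0:y first → 10 extensions
  placing 2:z first → 5 extensions
total linear extensions = 15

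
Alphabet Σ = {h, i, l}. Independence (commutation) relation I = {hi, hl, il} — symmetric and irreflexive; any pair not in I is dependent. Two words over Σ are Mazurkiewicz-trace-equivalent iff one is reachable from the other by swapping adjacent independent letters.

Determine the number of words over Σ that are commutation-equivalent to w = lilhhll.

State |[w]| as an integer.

105

#0=l has no predecessor
#1=i has no predecessor
#2=l depends on [0:l]
#3=h has no predecessor
#4=h depends on [3:h]
#5=l depends on [2:l]
#6=l depends on [5:l]
sources: [0:l, 1:i, 3:h]
N(rest) = Σ N(rest − s) over sources s of rest; N(one piece) = 1:
  size 1 → [1]=1  [4]=1  [6]=1
  size 2 → [1,4]=2  [1,6]=2  [3,4]=1  [4,6]=2  [5,6]=1
  size 3 → [1,3,4]=3  [1,4,6]=6  [1,5,6]=3  [2,5,6]=1  [3,4,6]=3  [4,5,6]=3
  size 4 → [0,2,5,6]=1  [1,2,5,6]=4  [1,3,4,6]=12  [1,4,5,6]=12  [2,4,5,6]=4  [3,4,5,6]=6
  size 5 → [0,1,2,5,6]=5  [0,2,4,5,6]=5  [1,2,4,5,6]=20  [1,3,4,5,6]=30  [2,3,4,5,6]=10
  first=0(l) contributes 60
  first=1(i) contributes 15
  first=3(h) contributes 30
|[w]| = 105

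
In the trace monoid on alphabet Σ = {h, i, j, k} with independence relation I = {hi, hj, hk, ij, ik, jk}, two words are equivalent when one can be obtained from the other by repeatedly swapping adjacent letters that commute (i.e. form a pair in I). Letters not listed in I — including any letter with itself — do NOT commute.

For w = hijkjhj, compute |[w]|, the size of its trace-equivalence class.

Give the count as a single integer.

420

piece 0:h — minimal
piece 1:i — minimal
piece 2:j — minimal
piece 3:k — minimal
piece 4:j rests on {2:j}
piece 5:h rests on {0:h}
piece 6:j rests on {4:j}
minimal pieces: {0:h, 1:i, 2:j, 3:k}
ways to finish when only these pieces remain (= sum over removing one remaining piece with nothing left below it):
  1 left: {1}→1  {3}→1  {5}→1  {6}→1
  2 left: {0,5}→1  {1,3}→2  {1,5}→2  {1,6}→2  {3,5}→2  {3,6}→2  {4,6}→1  {5,6}→2
  3 left: {0,1,5}→3  {0,3,5}→3  {0,5,6}→3  {1,3,5}→6  {1,3,6}→6  {1,4,6}→3  {1,5,6}→6  {2,4,6}→1  {3,4,6}→3  {3,5,6}→6  {4,5,6}→3
  4 left: {0,1,3,5}→12  {0,1,5,6}→12  {0,3,5,6}→12  {0,4,5,6}→6  {1,2,4,6}→4  {1,3,4,6}→12  {1,3,5,6}→24  {1,4,5,6}→12  {2,3,4,6}→4  {2,4,5,6}→4  {3,4,5,6}→12
  5 left: {0,1,3,5,6}→60  {0,1,4,5,6}→30  {0,2,4,5,6}→10  {0,3,4,5,6}→30  {1,2,3,4,6}→20  {1,2,4,5,6}→20  {1,3,4,5,6}→60  {2,3,4,5,6}→20
  placing 0:h first → 120 extensions
  placing 1:i first → 60 extensions
  placing 2:j first → 180 extensions
  placing 3:k first → 60 extensions
total linear extensions = 420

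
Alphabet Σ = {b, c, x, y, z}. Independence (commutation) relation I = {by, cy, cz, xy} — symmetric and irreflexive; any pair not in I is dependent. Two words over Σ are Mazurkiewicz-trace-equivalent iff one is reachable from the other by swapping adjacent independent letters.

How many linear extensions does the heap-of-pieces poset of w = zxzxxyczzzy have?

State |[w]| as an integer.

16

drop 0:z onto floor
drop 1:x onto {0:z}
drop 2:z onto {1:x}
drop 3:x onto {2:z}
drop 4:x onto {3:x}
drop 5:y onto {2:z}
drop 6:c onto {4:x}
drop 7:z onto {4:x, 5:y}
drop 8:z onto {7:z}
drop 9:z onto {8:z}
drop 10:y onto {9:z}
ground layer = {0:z}
drop-orders for the pieces not yet dropped (sum over which currently-grounded one goes next):
  1 to go: {6} 1  {10} 1
  2 to go: {6,10} 2  {9,10} 1
  3 to go: {6,9,10} 3  {8,9,10} 1
  4 to go: {6,8,9,10} 4  {7,8,9,10} 1
  5 to go: {5,7,8,9,10} 1  {6,7,8,9,10} 5
  6 to go: {4,6,7,8,9,10} 5  {5,6,7,8,9,10} 6
  7 to go: {3,4,6,7,8,9,10} 5  {4,5,6,7,8,9,10} 11
  8 to go: {3,4,5,6,7,8,9,10} 16
  9 to go: {2,3,4,5,6,7,8,9,10} 16
  if 0:z drops first: 16 orders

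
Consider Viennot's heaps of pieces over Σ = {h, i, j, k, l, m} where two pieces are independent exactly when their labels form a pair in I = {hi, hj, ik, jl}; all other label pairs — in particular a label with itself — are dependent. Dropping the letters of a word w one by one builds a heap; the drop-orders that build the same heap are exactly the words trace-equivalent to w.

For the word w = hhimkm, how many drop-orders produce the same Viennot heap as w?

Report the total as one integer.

drop 0:h onto floor
drop 1:h onto {0:h}
drop 2:i onto floor
drop 3:m onto {1:h, 2:i}
drop 4:k onto {3:m}
drop 5:m onto {4:k}
ground layer = {0:h, 2:i}
drop-orders for the pieces not yet dropped (sum over which currently-grounded one goes next):
  1 to go: {5} 1
  2 to go: {4,5} 1
  3 to go: {3,4,5} 1
  4 to go: {1,3,4,5} 1  {2,3,4,5} 1
  if 0:h drops first: 2 orders
  if 2:i drops first: 1 orders
heap linearizations: 3

3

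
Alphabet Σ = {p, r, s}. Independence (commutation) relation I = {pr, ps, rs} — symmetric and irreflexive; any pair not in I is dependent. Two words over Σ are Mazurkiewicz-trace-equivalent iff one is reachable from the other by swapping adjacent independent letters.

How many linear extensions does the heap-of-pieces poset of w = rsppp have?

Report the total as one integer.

20

0(r) covers ∅
1(s) covers ∅
2(p) covers ∅
3(p) covers 2:p
4(p) covers 3:p
floor of heap: 0:r, 1:s, 2:p
completions by unplaced set U, small U first (add the entries for U minus each lowest piece of U):
  |U|=1: {0}:1  {1}:1  {4}:1
  |U|=2: {0,1}:2  {0,4}:2  {1,4}:2  {3,4}:1
  |U|=3: {0,1,4}:6  {0,3,4}:3  {1,3,4}:3  {2,3,4}:1
  start at 0(r): 4
  start at 1(s): 4
  start at 2(p): 12
sum over floor = 20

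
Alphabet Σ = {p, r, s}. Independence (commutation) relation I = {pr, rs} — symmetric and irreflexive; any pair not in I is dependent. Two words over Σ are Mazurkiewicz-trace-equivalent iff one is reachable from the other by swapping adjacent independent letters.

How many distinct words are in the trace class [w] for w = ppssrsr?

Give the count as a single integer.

0(p) covers ∅
1(p) covers 0:p
2(s) covers 1:p
3(s) covers 2:s
4(r) covers ∅
5(s) covers 3:s
6(r) covers 4:r
floor of heap: 0:p, 4:r
completions by unplaced set U, small U first (add the entries for U minus each lowest piece of U):
  |U|=1: {5}:1  {6}:1
  |U|=2: {3,5}:1  {4,6}:1  {5,6}:2
  |U|=3: {2,3,5}:1  {3,5,6}:3  {4,5,6}:3
  |U|=4: {1,2,3,5}:1  {2,3,5,6}:4  {3,4,5,6}:6
  |U|=5: {0,1,2,3,5}:1  {1,2,3,5,6}:5  {2,3,4,5,6}:10
  start at 0(p): 15
  start at 4(r): 6
sum over floor = 21

21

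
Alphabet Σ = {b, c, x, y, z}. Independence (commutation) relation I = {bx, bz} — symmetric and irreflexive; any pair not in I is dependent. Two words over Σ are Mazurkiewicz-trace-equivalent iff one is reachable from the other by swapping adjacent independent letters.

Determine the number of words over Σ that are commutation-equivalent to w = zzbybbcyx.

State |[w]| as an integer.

3

0(z) covers ∅
1(z) covers 0:z
2(b) covers ∅
3(y) covers 1:z, 2:b
4(b) covers 3:y
5(b) covers 4:b
6(c) covers 5:b
7(y) covers 6:c
8(x) covers 7:y
floor of heap: 0:z, 2:b
completions by unplaced set U, small U first (add the entries for U minus each lowest piece of U):
  |U|=1: {8}:1
  |U|=2: {7,8}:1
  |U|=3: {6,7,8}:1
  |U|=4: {5,6,7,8}:1
  |U|=5: {4,5,6,7,8}:1
  |U|=6: {3,4,5,6,7,8}:1
  |U|=7: {1,3,4,5,6,7,8}:1  {2,3,4,5,6,7,8}:1
  start at 0(z): 2
  start at 2(b): 1
sum over floor = 3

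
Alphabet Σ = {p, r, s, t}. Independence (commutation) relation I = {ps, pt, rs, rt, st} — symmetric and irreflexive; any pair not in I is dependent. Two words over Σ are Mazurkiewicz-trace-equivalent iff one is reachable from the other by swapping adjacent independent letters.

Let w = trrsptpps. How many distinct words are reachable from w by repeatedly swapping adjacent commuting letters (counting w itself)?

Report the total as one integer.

756

0(t) covers ∅
1(r) covers ∅
2(r) covers 1:r
3(s) covers ∅
4(p) covers 2:r
5(t) covers 0:t
6(p) covers 4:p
7(p) covers 6:p
8(s) covers 3:s
floor of heap: 0:t, 1:r, 3:s
completions by unplaced set U, small U first (add the entries for U minus each lowest piece of U):
  |U|=1: {5}:1  {7}:1  {8}:1
  |U|=2: {0,5}:1  {3,8}:1  {5,7}:2  {5,8}:2  {6,7}:1  {7,8}:2
  |U|=3: {0,5,7}:3  {0,5,8}:3  {3,5,8}:3  {3,7,8}:3  {4,6,7}:1  {5,6,7}:3  {5,7,8}:6  {6,7,8}:3
  |U|=4: {0,3,5,8}:6  {0,5,6,7}:6  {0,5,7,8}:12  {2,4,6,7}:1  {3,5,7,8}:12  {3,6,7,8}:6  {4,5,6,7}:4  {4,6,7,8}:4  {5,6,7,8}:12
  |U|=5: {0,3,5,7,8}:30  {0,4,5,6,7}:10  {0,5,6,7,8}:30  {1,2,4,6,7}:1  {2,4,5,6,7}:5  {2,4,6,7,8}:5  {3,4,6,7,8}:10  {3,5,6,7,8}:30  {4,5,6,7,8}:20
  |U|=6: {0,2,4,5,6,7}:15  {0,3,5,6,7,8}:90  {0,4,5,6,7,8}:60  {1,2,4,5,6,7}:6  {1,2,4,6,7,8}:6  {2,3,4,6,7,8}:15  {2,4,5,6,7,8}:30  {3,4,5,6,7,8}:60
  |U|=7: {0,1,2,4,5,6,7}:21  {0,2,4,5,6,7,8}:105  {0,3,4,5,6,7,8}:210  {1,2,3,4,6,7,8}:21  {1,2,4,5,6,7,8}:42  {2,3,4,5,6,7,8}:105
  start at 0(t): 168
  start at 1(r): 420
  start at 3(s): 168
sum over floor = 756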